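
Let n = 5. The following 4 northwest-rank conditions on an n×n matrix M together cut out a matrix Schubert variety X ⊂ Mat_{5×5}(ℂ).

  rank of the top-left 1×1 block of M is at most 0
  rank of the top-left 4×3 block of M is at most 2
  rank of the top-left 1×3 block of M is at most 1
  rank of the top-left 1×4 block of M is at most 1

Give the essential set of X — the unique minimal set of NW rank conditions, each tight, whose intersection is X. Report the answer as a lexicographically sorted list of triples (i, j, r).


The tightest implied rank at each (i,j), from the 4 conditions:

  0  1  1  1  1
  1  2  2  2  2
  1  2  2  3  3
  1  2  2  3  4
  1  2  3  4  5

the unique w with this rank table is (2, 1, 4, 5, 3).

|D(w)|=3, |Ess(w)|=2:

[(1, 1, 0), (4, 3, 2)]


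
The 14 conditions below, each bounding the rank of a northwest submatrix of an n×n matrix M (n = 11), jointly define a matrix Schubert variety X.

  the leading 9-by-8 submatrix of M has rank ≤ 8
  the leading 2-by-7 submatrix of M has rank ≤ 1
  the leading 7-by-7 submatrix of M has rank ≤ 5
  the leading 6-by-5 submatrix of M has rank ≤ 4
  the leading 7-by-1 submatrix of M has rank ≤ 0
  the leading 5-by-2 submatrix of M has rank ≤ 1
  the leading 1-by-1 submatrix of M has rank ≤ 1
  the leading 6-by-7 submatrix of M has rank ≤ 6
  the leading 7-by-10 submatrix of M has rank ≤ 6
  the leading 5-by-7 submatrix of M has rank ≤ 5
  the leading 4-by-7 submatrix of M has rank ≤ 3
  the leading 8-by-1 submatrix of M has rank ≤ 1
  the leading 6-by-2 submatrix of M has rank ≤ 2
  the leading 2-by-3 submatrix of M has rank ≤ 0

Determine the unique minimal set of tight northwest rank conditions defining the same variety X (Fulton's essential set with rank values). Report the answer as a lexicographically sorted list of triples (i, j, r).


Recovering R(i,j) via the rank-extension bound from the 14 conditions:

  R[1]: 0 0 0 1 1 1 1 1 1 1 1
  R[2]: 0 0 0 1 1 1 1 2 2 2 2
  R[3]: 0 1 1 2 2 2 2 3 3 3 3
  R[4]: 0 1 2 3 3 3 3 4 4 4 4
  R[5]: 0 1 2 3 4 4 4 5 5 5 5
  R[6]: 0 1 2 3 4 5 5 6 6 6 6
  R[7]: 0 1 2 3 4 5 5 6 6 6 7
  R[8]: 1 2 3 4 5 6 6 7 7 7 8
  R[9]: 1 2 3 4 5 6 7 8 8 8 9
  R[10]: 1 2 3 4 5 6 7 8 9 9 10
  R[11]: 1 2 3 4 5 6 7 8 9 10 11

hence w(1..11) = (4, 8, 2, 3, 5, 6, 11, 1, 7, 9, 10).

D(w) has 17 cells with 5 SE-corners; essential set:

[(2, 3, 0), (2, 7, 1), (7, 1, 0), (7, 7, 5), (7, 10, 6)]


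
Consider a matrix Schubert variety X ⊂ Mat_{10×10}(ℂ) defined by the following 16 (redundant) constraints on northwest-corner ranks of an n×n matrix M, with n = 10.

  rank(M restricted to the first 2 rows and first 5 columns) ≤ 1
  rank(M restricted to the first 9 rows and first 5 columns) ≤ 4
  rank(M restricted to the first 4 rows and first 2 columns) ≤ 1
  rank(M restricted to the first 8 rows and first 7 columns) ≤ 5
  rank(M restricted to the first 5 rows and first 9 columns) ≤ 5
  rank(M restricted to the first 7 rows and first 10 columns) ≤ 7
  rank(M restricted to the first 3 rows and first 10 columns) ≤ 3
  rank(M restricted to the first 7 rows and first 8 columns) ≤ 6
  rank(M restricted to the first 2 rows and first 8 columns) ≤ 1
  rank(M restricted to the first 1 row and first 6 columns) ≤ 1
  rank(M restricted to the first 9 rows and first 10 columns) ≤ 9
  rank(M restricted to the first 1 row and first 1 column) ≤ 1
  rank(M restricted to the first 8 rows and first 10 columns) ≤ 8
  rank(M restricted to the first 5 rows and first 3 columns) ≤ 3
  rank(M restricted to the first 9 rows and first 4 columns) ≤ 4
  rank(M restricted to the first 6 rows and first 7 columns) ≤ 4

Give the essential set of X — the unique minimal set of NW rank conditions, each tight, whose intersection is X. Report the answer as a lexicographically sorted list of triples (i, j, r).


Reconstructing r_w from the 16 given conditions:

  row 1: 1  1  1  1  1  1  1  1  1  1
  row 2: 1  1  1  1  1  1  1  1  2  2
  row 3: 1  1  2  2  2  2  2  2  3  3
  row 4: 1  1  2  3  3  3  3  3  4  4
  row 5: 1  2  3  4  4  4  4  4  5  5
  row 6: 1  2  3  4  4  4  4  5  6  6
  row 7: 1  2  3  4  4  5  5  6  7  7
  row 8: 1  2  3  4  4  5  5  6  7  8
  row 9: 1  2  3  4  4  5  6  7  8  9
  row 10: 1  2  3  4  5  6  7  8  9  10

reading off 1-entries of Δ²R: w = (1, 9, 3, 4, 2, 8, 6, 10, 7, 5).

|D(w)|=16, |Ess(w)|=5:

[(2, 8, 1), (4, 2, 1), (6, 7, 4), (8, 7, 5), (9, 5, 4)]


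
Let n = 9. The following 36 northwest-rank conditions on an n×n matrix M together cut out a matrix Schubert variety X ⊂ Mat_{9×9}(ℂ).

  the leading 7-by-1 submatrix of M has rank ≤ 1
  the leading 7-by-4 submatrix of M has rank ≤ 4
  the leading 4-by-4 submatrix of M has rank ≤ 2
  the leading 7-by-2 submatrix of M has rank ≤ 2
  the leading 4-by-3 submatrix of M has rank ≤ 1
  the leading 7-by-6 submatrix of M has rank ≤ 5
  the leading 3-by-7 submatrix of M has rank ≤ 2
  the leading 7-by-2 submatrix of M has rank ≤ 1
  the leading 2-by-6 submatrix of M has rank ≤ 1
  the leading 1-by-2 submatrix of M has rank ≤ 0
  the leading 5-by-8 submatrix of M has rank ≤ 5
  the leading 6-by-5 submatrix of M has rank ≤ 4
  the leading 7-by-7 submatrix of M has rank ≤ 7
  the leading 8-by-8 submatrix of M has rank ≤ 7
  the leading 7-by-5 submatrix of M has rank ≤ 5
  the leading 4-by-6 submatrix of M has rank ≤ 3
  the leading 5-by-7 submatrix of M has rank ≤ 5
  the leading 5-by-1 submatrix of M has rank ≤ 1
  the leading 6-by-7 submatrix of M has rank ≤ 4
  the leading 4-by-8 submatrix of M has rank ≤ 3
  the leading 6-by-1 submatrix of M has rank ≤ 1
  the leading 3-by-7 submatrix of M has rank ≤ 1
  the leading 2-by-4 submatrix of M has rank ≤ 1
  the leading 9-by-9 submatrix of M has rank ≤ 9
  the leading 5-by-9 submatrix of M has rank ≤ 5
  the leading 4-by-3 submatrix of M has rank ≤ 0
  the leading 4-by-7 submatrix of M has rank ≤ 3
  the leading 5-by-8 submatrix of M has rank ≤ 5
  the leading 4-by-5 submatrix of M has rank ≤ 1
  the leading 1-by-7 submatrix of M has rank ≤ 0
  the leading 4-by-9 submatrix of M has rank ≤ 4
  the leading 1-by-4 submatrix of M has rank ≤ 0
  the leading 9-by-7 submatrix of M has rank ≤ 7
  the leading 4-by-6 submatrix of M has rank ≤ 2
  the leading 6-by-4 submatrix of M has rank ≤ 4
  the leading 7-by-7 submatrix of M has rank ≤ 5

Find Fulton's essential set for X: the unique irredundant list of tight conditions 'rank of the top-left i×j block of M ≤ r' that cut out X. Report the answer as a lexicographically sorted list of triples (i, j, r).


Rank table r_w(9×9) implied by the 36 constraints:

  0, 0, 0, 0, 0, 0, 0, 1, 1
  0, 0, 0, 1, 1, 1, 1, 2, 2
  0, 0, 0, 1, 1, 1, 1, 2, 3
  0, 0, 0, 1, 1, 2, 2, 3, 4
  1, 1, 1, 2, 2, 3, 3, 4, 5
  1, 1, 2, 3, 3, 4, 4, 5, 6
  1, 1, 2, 3, 4, 5, 5, 6, 7
  1, 2, 3, 4, 5, 6, 6, 7, 8
  1, 2, 3, 4, 5, 6, 7, 8, 9

hence w(1..9) = (8, 4, 9, 6, 1, 3, 5, 2, 7).

D(w) has 22 cells with 5 SE-corners; essential set:

[(1, 7, 0), (3, 7, 1), (4, 3, 0), (4, 5, 1), (7, 2, 1)]


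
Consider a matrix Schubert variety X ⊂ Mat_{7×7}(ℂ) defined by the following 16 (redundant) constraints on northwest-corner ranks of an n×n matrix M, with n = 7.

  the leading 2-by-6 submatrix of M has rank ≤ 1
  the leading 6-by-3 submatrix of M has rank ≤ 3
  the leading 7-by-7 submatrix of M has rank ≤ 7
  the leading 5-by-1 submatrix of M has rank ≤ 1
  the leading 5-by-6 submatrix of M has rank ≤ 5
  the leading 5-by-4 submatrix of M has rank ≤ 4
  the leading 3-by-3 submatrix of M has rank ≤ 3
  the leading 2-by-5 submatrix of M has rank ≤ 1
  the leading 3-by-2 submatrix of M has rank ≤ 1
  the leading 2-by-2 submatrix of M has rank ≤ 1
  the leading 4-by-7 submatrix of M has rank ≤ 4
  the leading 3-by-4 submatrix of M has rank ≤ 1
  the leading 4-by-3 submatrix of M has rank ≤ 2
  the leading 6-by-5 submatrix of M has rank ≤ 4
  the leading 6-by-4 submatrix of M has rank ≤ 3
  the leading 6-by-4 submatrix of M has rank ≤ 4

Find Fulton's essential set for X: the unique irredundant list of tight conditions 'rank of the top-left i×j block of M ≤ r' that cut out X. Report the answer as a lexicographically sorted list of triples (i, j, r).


The tightest implied rank at each (i,j), from the 16 conditions:

  R[1]: 1  1  1  1  1  1  1
  R[2]: 1  1  1  1  1  1  2
  R[3]: 1  1  1  1  2  2  3
  R[4]: 1  2  2  2  3  3  4
  R[5]: 1  2  3  3  4  4  5
  R[6]: 1  2  3  3  4  5  6
  R[7]: 1  2  3  4  5  6  7

hence w(1..7) = (1, 7, 5, 2, 3, 6, 4).

ℓ(w)=9; the 3 essential cells (i,j,r):

[(2, 6, 1), (3, 4, 1), (6, 4, 3)]


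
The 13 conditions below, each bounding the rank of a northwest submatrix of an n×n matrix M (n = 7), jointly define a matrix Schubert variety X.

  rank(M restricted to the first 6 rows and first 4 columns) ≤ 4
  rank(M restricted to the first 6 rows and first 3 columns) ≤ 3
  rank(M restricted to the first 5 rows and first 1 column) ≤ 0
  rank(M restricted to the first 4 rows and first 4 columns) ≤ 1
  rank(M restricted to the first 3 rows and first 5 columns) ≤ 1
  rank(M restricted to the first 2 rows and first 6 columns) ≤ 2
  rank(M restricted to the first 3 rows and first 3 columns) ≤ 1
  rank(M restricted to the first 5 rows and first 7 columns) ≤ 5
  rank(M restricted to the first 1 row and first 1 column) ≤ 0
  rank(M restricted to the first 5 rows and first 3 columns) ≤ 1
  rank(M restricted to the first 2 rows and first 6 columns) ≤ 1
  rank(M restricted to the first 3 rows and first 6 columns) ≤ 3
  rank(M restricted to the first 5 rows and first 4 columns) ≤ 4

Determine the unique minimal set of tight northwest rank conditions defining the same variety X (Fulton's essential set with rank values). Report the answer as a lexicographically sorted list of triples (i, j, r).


Recovering R(i,j) via the rank-extension bound from the 13 conditions:

  0 | 1 | 1 | 1 | 1 | 1 | 1
  0 | 1 | 1 | 1 | 1 | 1 | 2
  0 | 1 | 1 | 1 | 1 | 2 | 3
  0 | 1 | 1 | 1 | 2 | 3 | 4
  0 | 1 | 1 | 2 | 3 | 4 | 5
  1 | 2 | 2 | 3 | 4 | 5 | 6
  1 | 2 | 3 | 4 | 5 | 6 | 7

hence w(1..7) = (2, 7, 6, 5, 4, 1, 3).

Rothe diagram D(w) (15 cells), 5 SE-corners (essential conditions):

[(2, 6, 1), (3, 5, 1), (4, 4, 1), (5, 1, 0), (5, 3, 1)]


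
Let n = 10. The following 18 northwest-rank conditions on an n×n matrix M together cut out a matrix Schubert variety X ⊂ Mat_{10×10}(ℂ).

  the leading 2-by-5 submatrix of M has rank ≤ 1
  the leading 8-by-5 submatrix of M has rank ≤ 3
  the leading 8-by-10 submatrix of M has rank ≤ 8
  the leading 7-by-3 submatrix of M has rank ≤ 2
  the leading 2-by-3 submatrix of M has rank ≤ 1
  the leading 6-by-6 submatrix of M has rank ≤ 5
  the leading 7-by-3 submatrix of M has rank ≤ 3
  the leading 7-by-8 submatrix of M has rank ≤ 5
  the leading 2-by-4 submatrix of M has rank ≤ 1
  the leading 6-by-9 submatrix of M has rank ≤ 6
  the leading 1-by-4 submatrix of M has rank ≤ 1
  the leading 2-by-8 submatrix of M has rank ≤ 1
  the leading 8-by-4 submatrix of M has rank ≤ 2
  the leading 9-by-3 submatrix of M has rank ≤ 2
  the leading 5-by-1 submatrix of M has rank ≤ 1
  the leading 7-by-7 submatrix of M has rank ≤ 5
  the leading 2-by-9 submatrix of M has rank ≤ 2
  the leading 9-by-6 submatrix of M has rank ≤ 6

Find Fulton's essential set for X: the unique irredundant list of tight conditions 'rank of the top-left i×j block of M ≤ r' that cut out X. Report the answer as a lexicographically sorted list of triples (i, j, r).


Computing R[i][j] = min implied NW-rank bound (n=10, 18 conditions):

  i=1: 1 1 1 1 1 1 1 1 1 1
  i=2: 1 1 1 1 1 1 1 1 2 2
  i=3: 1 2 2 2 2 2 2 2 3 3
  i=4: 1 2 2 2 3 3 3 3 4 4
  i=5: 1 2 2 2 3 4 4 4 5 5
  i=6: 1 2 2 2 3 4 5 5 6 6
  i=7: 1 2 2 2 3 4 5 5 6 7
  i=8: 1 2 2 2 3 4 5 6 7 8
  i=9: 1 2 2 3 4 5 6 7 8 9
  i=10: 1 2 3 4 5 6 7 8 9 10

hence w(1..10) = (1, 9, 2, 5, 6, 7, 10, 8, 4, 3).

4 SE-corners of the 19-cell Rothe diagram give Ess(w):

[(2, 8, 1), (7, 8, 5), (8, 4, 2), (9, 3, 2)]


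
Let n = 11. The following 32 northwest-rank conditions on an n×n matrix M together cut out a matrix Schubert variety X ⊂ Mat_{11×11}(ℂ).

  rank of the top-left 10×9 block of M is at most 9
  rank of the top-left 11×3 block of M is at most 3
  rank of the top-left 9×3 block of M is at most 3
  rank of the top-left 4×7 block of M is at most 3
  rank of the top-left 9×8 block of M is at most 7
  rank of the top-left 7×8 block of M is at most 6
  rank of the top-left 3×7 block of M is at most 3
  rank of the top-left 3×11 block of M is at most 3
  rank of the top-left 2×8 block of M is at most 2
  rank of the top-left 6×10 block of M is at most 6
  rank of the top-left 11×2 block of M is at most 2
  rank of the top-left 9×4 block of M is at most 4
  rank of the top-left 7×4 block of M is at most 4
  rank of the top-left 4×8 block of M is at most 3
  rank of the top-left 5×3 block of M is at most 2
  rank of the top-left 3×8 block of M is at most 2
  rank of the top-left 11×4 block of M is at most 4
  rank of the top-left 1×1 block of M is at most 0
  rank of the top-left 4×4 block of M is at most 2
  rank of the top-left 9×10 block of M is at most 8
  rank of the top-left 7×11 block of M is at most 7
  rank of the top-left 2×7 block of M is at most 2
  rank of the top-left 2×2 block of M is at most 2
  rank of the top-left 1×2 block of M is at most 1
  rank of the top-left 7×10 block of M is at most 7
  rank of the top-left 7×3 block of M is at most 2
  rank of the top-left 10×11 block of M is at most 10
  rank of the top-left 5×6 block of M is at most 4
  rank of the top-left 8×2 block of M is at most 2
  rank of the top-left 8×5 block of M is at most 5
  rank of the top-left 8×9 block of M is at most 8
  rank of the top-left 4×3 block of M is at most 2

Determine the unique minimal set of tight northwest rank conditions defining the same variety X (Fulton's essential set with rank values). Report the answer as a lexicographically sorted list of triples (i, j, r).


Propagating the 32 rank bounds to every northwest block:

  R[1]: 0 | 1 | 1 | 1 | 1 | 1 | 1 | 1 | 1 | 1 | 1
  R[2]: 1 | 2 | 2 | 2 | 2 | 2 | 2 | 2 | 2 | 2 | 2
  R[3]: 1 | 2 | 2 | 2 | 2 | 2 | 2 | 2 | 3 | 3 | 3
  R[4]: 1 | 2 | 2 | 2 | 3 | 3 | 3 | 3 | 4 | 4 | 4
  R[5]: 1 | 2 | 2 | 3 | 4 | 4 | 4 | 4 | 5 | 5 | 5
  R[6]: 1 | 2 | 2 | 3 | 4 | 5 | 5 | 5 | 6 | 6 | 6
  R[7]: 1 | 2 | 2 | 3 | 4 | 5 | 6 | 6 | 7 | 7 | 7
  R[8]: 1 | 2 | 3 | 4 | 5 | 6 | 7 | 7 | 8 | 8 | 8
  R[9]: 1 | 2 | 3 | 4 | 5 | 6 | 7 | 7 | 8 | 8 | 9
  R[10]: 1 | 2 | 3 | 4 | 5 | 6 | 7 | 8 | 9 | 9 | 10
  R[11]: 1 | 2 | 3 | 4 | 5 | 6 | 7 | 8 | 9 | 10 | 11

hence w(1..11) = (2, 1, 9, 5, 4, 6, 7, 3, 11, 8, 10).

|D(w)|=14, |Ess(w)|=6:

[(1, 1, 0), (3, 8, 2), (4, 4, 2), (7, 3, 2), (9, 8, 7), (9, 10, 8)]


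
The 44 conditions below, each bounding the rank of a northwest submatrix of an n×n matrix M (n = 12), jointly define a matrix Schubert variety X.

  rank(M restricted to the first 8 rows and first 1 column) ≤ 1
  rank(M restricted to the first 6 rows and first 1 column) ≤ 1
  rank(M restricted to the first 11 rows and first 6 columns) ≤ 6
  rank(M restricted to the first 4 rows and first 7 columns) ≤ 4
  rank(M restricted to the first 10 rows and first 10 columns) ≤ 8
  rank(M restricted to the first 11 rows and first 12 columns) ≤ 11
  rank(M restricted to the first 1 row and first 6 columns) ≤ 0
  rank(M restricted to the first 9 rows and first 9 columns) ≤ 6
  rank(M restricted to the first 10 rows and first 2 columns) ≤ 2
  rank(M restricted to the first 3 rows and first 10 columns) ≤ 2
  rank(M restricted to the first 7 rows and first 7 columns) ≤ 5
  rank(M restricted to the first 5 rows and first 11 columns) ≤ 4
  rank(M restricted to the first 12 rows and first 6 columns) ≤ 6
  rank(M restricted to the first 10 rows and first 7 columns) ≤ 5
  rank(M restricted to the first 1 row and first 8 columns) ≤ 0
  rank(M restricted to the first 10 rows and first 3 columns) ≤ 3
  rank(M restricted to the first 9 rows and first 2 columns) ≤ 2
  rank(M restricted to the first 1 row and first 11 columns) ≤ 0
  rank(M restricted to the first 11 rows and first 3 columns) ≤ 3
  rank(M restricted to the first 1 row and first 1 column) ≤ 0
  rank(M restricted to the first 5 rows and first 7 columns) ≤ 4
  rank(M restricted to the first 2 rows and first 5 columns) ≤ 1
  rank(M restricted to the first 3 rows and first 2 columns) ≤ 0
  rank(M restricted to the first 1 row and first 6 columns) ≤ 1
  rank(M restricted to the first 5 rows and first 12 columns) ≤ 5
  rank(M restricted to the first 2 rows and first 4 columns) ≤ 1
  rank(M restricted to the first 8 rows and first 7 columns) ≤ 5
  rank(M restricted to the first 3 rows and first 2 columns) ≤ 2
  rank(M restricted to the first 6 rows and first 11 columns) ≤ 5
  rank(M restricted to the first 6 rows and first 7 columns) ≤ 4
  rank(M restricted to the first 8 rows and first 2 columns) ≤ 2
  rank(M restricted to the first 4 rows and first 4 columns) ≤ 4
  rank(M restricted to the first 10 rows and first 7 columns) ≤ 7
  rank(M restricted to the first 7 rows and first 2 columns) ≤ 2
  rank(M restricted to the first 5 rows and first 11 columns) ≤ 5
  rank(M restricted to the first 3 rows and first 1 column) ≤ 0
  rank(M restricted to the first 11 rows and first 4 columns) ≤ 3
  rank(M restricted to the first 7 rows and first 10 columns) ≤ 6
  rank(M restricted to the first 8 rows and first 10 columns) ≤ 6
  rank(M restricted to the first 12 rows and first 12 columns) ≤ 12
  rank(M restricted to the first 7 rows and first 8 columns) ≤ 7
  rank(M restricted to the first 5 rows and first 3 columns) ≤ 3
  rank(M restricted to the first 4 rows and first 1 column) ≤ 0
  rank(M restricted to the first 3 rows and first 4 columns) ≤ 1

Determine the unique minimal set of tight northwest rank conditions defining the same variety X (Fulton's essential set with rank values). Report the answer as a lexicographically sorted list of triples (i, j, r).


Recovering R(i,j) via the rank-extension bound from the 44 conditions:

  0 | 0 | 0 | 0 | 0 | 0 | 0 | 0 | 0 | 0 | 0 | 1
  0 | 0 | 1 | 1 | 1 | 1 | 1 | 1 | 1 | 1 | 1 | 2
  0 | 0 | 1 | 1 | 2 | 2 | 2 | 2 | 2 | 2 | 2 | 3
  0 | 1 | 2 | 2 | 3 | 3 | 3 | 3 | 3 | 3 | 3 | 4
  1 | 2 | 3 | 3 | 4 | 4 | 4 | 4 | 4 | 4 | 4 | 5
  1 | 2 | 3 | 3 | 4 | 4 | 4 | 5 | 5 | 5 | 5 | 6
  1 | 2 | 3 | 3 | 4 | 5 | 5 | 6 | 6 | 6 | 6 | 7
  1 | 2 | 3 | 3 | 4 | 5 | 5 | 6 | 6 | 6 | 7 | 8
  1 | 2 | 3 | 3 | 4 | 5 | 5 | 6 | 6 | 7 | 8 | 9
  1 | 2 | 3 | 3 | 4 | 5 | 5 | 6 | 7 | 8 | 9 | 10
  1 | 2 | 3 | 3 | 4 | 5 | 6 | 7 | 8 | 9 | 10 | 11
  1 | 2 | 3 | 4 | 5 | 6 | 7 | 8 | 9 | 10 | 11 | 12

second differences of R give the permutation w = (12, 3, 5, 2, 1, 8, 6, 11, 10, 9, 7, 4).

Rothe diagram D(w) (31 cells), 9 SE-corners (essential conditions):

[(1, 11, 0), (3, 2, 0), (3, 4, 1), (4, 1, 0), (6, 7, 4), (8, 10, 6), (9, 9, 6), (10, 7, 5), (11, 4, 3)]


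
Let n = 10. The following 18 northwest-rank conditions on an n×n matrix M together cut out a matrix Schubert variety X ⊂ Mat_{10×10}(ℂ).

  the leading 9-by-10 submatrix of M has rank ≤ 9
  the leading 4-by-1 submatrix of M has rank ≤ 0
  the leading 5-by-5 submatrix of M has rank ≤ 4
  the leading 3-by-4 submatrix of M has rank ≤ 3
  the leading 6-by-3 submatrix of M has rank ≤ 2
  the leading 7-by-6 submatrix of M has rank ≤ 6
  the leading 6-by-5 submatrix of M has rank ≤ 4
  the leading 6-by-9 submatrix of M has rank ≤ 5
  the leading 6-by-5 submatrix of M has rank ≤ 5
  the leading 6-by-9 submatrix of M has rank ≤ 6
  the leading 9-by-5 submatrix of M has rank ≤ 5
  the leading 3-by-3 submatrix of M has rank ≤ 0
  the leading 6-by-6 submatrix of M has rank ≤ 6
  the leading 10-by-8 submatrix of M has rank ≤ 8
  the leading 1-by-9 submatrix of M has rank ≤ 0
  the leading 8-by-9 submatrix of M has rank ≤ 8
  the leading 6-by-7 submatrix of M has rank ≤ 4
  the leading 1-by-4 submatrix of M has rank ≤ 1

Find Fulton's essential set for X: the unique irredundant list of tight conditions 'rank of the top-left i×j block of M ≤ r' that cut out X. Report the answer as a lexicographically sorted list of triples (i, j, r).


Computing R[i][j] = min implied NW-rank bound (n=10, 18 conditions):

  i=1: 0, 0, 0, 0, 0, 0, 0, 0, 0, 1
  i=2: 0, 0, 0, 1, 1, 1, 1, 1, 1, 2
  i=3: 0, 0, 0, 1, 2, 2, 2, 2, 2, 3
  i=4: 0, 1, 1, 2, 3, 3, 3, 3, 3, 4
  i=5: 1, 2, 2, 3, 4, 4, 4, 4, 4, 5
  i=6: 1, 2, 2, 3, 4, 4, 4, 5, 5, 6
  i=7: 1, 2, 3, 4, 5, 5, 5, 6, 6, 7
  i=8: 1, 2, 3, 4, 5, 6, 6, 7, 7, 8
  i=9: 1, 2, 3, 4, 5, 6, 7, 8, 8, 9
  i=10: 1, 2, 3, 4, 5, 6, 7, 8, 9, 10

the unique w with this rank table is (10, 4, 5, 2, 1, 8, 3, 6, 7, 9).

ℓ(w)=19; the 5 essential cells (i,j,r):

[(1, 9, 0), (3, 3, 0), (4, 1, 0), (6, 3, 2), (6, 7, 4)]


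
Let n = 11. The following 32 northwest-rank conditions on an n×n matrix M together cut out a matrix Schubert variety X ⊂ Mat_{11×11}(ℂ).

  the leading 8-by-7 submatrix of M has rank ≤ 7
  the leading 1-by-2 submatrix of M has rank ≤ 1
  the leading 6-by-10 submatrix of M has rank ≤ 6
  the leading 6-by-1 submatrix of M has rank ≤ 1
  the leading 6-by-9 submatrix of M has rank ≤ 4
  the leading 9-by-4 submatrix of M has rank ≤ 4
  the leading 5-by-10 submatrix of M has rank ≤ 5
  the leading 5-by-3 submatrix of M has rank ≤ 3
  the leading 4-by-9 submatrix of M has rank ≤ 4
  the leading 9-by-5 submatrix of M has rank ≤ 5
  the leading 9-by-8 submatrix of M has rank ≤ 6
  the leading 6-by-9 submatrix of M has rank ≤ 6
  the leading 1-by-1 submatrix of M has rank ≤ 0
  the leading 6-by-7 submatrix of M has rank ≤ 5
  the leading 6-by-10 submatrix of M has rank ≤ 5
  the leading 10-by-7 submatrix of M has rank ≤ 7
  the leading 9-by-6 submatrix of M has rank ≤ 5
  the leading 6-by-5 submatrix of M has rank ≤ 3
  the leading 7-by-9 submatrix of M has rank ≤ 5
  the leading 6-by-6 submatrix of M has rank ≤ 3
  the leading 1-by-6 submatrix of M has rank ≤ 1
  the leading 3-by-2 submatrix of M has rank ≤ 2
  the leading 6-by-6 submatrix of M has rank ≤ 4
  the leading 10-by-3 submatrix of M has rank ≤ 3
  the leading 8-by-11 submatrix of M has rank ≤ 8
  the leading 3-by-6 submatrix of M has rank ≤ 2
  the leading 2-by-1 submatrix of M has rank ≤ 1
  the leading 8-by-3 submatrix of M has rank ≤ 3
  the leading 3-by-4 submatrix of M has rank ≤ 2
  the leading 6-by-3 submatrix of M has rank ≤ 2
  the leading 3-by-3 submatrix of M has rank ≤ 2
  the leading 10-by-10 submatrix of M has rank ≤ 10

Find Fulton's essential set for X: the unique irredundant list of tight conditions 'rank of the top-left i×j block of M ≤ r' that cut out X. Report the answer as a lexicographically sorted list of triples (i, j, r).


Reconstructing r_w from the 32 given conditions:

  i=1: 0, 1, 1, 1, 1, 1, 1, 1, 1, 1, 1
  i=2: 1, 2, 2, 2, 2, 2, 2, 2, 2, 2, 2
  i=3: 1, 2, 2, 2, 2, 2, 3, 3, 3, 3, 3
  i=4: 1, 2, 2, 3, 3, 3, 4, 4, 4, 4, 4
  i=5: 1, 2, 2, 3, 3, 3, 4, 4, 4, 5, 5
  i=6: 1, 2, 2, 3, 3, 3, 4, 4, 4, 5, 6
  i=7: 1, 2, 3, 4, 4, 4, 5, 5, 5, 6, 7
  i=8: 1, 2, 3, 4, 5, 5, 6, 6, 6, 7, 8
  i=9: 1, 2, 3, 4, 5, 5, 6, 6, 7, 8, 9
  i=10: 1, 2, 3, 4, 5, 6, 7, 7, 8, 9, 10
  i=11: 1, 2, 3, 4, 5, 6, 7, 8, 9, 10, 11

reading off 1-entries of Δ²R: w = (2, 1, 7, 4, 10, 11, 3, 5, 9, 6, 8).

Fulton essential set (7 of the 18 Rothe cells):

[(1, 1, 0), (3, 6, 2), (6, 3, 2), (6, 6, 3), (6, 9, 4), (9, 6, 5), (9, 8, 6)]


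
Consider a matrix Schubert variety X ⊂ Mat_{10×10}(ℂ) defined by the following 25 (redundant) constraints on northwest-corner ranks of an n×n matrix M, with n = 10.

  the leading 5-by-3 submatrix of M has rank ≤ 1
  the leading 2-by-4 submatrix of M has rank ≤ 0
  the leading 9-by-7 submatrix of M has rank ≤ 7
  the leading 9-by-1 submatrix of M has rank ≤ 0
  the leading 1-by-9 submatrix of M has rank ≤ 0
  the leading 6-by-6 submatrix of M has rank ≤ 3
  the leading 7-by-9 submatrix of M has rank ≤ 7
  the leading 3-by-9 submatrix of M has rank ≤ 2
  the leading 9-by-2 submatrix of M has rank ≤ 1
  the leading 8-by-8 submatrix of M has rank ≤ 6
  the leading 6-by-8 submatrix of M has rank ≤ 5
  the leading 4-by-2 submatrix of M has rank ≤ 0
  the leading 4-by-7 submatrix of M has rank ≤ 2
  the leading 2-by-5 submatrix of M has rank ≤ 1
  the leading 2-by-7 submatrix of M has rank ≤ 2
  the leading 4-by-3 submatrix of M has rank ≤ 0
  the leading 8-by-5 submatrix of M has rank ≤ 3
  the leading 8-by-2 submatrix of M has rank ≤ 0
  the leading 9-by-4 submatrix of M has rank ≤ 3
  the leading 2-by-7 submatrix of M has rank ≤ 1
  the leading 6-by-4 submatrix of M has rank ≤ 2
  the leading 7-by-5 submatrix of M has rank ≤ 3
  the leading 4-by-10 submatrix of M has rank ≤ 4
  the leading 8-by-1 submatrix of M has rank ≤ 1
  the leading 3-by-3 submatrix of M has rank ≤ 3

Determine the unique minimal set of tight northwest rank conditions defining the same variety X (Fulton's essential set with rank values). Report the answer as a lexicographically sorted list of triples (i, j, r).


Computing R[i][j] = min implied NW-rank bound (n=10, 25 conditions):

  R[1]: 0, 0, 0, 0, 0, 0, 0, 0, 0, 1
  R[2]: 0, 0, 0, 0, 1, 1, 1, 1, 1, 2
  R[3]: 0, 0, 0, 1, 2, 2, 2, 2, 2, 3
  R[4]: 0, 0, 0, 1, 2, 2, 2, 3, 3, 4
  R[5]: 0, 0, 1, 2, 3, 3, 3, 4, 4, 5
  R[6]: 0, 0, 1, 2, 3, 3, 4, 5, 5, 6
  R[7]: 0, 0, 1, 2, 3, 4, 5, 6, 6, 7
  R[8]: 0, 0, 1, 2, 3, 4, 5, 6, 7, 8
  R[9]: 0, 1, 2, 3, 4, 5, 6, 7, 8, 9
  R[10]: 1, 2, 3, 4, 5, 6, 7, 8, 9, 10

giving w = (10, 5, 4, 8, 3, 7, 6, 9, 2, 1) via Δ²R.

ℓ(w)=31; the 7 essential cells (i,j,r):

[(1, 9, 0), (2, 4, 0), (4, 3, 0), (4, 7, 2), (6, 6, 3), (8, 2, 0), (9, 1, 0)]


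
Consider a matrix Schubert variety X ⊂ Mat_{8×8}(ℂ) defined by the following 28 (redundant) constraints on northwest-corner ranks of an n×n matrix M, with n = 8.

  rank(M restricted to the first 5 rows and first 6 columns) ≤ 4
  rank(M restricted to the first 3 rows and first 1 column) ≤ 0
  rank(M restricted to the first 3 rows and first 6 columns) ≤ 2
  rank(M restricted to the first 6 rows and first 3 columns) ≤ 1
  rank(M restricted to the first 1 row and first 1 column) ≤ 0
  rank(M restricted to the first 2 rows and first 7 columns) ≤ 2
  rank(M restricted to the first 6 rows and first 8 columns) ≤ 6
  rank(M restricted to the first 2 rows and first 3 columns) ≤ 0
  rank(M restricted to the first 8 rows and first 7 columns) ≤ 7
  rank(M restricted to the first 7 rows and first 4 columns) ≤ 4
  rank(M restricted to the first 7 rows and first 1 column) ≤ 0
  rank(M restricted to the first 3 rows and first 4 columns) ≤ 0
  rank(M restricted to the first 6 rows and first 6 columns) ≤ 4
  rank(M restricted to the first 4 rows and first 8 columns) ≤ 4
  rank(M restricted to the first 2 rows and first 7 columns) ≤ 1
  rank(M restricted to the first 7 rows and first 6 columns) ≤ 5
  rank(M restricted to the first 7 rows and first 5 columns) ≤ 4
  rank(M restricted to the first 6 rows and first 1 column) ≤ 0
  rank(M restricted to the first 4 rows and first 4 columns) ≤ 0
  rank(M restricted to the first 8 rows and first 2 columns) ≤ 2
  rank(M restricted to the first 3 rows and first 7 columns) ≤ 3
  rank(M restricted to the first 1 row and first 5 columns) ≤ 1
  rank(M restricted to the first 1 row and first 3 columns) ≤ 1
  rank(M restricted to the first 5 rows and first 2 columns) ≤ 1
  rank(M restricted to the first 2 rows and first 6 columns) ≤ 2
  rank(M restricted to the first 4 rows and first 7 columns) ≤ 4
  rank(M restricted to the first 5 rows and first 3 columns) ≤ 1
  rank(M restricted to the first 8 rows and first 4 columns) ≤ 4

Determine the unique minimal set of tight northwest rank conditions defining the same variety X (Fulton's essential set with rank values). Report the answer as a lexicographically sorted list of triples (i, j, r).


Recovering R(i,j) via the rank-extension bound from the 28 conditions:

  i=1: 0 | 0 | 0 | 0 | 1 | 1 | 1 | 1
  i=2: 0 | 0 | 0 | 0 | 1 | 1 | 1 | 2
  i=3: 0 | 0 | 0 | 0 | 1 | 2 | 2 | 3
  i=4: 0 | 0 | 0 | 0 | 1 | 2 | 3 | 4
  i=5: 0 | 1 | 1 | 1 | 2 | 3 | 4 | 5
  i=6: 0 | 1 | 1 | 2 | 3 | 4 | 5 | 6
  i=7: 0 | 1 | 2 | 3 | 4 | 5 | 6 | 7
  i=8: 1 | 2 | 3 | 4 | 5 | 6 | 7 | 8

second differences of R give the permutation w = (5, 8, 6, 7, 2, 4, 3, 1).

ℓ(w)=22; the 4 essential cells (i,j,r):

[(2, 7, 1), (4, 4, 0), (6, 3, 1), (7, 1, 0)]


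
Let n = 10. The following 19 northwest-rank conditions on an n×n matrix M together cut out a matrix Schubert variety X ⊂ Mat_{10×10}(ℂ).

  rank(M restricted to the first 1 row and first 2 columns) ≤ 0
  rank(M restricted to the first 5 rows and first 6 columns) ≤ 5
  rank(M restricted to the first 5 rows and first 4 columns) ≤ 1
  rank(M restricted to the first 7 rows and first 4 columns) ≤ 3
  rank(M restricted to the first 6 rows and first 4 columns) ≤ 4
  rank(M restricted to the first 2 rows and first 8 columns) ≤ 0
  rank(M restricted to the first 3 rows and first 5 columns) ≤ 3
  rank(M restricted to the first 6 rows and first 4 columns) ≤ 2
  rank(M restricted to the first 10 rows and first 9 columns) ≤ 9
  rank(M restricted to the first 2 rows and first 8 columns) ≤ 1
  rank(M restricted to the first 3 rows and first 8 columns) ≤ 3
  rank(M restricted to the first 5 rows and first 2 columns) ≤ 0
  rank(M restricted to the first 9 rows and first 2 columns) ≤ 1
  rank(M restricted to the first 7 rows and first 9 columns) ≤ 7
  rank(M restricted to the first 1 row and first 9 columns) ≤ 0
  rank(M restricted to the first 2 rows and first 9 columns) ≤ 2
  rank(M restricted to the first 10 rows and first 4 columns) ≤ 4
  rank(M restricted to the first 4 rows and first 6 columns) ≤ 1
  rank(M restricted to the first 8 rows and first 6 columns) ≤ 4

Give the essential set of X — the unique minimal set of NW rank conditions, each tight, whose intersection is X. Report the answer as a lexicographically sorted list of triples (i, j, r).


Computing R[i][j] = min implied NW-rank bound (n=10, 19 conditions):

  0, 0, 0, 0, 0, 0, 0, 0, 0, 1
  0, 0, 0, 0, 0, 0, 0, 0, 1, 2
  0, 0, 1, 1, 1, 1, 1, 1, 2, 3
  0, 0, 1, 1, 1, 1, 2, 2, 3, 4
  0, 0, 1, 1, 2, 2, 3, 3, 4, 5
  1, 1, 2, 2, 3, 3, 4, 4, 5, 6
  1, 1, 2, 3, 4, 4, 5, 5, 6, 7
  1, 1, 2, 3, 4, 4, 5, 6, 7, 8
  1, 1, 2, 3, 4, 5, 6, 7, 8, 9
  1, 2, 3, 4, 5, 6, 7, 8, 9, 10

reading off 1-entries of Δ²R: w = (10, 9, 3, 7, 5, 1, 4, 8, 6, 2).

Fulton essential set (7 of the 31 Rothe cells):

[(1, 9, 0), (2, 8, 0), (4, 6, 1), (5, 2, 0), (5, 4, 1), (8, 6, 4), (9, 2, 1)]


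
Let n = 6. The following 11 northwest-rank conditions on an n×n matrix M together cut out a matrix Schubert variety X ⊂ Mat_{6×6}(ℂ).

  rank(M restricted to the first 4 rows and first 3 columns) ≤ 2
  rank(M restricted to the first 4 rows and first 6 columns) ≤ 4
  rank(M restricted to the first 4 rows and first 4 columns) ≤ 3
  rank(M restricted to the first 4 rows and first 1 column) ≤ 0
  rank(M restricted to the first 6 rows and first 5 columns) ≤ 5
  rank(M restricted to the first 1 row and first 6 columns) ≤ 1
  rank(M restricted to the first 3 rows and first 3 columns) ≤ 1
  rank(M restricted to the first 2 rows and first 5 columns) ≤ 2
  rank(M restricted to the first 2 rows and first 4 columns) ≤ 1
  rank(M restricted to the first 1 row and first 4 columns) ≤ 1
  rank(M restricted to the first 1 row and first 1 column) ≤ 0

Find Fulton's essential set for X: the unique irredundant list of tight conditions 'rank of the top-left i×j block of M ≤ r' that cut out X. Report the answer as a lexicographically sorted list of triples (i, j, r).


Computing R[i][j] = min implied NW-rank bound (n=6, 11 conditions):

  i=1: 0  1  1  1  1  1
  i=2: 0  1  1  1  2  2
  i=3: 0  1  1  2  3  3
  i=4: 0  1  2  3  4  4
  i=5: 1  2  3  4  5  5
  i=6: 1  2  3  4  5  6

so w = (2, 5, 4, 3, 1, 6).

3 SE-corners of the 7-cell Rothe diagram give Ess(w):

[(2, 4, 1), (3, 3, 1), (4, 1, 0)]


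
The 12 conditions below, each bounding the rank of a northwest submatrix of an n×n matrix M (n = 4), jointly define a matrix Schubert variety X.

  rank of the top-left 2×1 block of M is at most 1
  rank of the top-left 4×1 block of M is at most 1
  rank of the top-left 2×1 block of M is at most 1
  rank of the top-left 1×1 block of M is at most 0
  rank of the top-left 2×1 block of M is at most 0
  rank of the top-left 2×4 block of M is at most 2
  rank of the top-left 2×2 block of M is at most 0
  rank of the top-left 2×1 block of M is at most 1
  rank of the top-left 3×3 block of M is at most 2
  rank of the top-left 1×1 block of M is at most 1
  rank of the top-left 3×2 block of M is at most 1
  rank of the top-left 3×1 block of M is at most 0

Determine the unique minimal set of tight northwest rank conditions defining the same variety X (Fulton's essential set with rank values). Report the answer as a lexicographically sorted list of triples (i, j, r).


Propagating the 12 rank bounds to every northwest block:

  R[1]: 0, 0, 1, 1
  R[2]: 0, 0, 1, 2
  R[3]: 0, 1, 2, 3
  R[4]: 1, 2, 3, 4

the unique w with this rank table is (3, 4, 2, 1).

|D(w)|=5, |Ess(w)|=2:

[(2, 2, 0), (3, 1, 0)]


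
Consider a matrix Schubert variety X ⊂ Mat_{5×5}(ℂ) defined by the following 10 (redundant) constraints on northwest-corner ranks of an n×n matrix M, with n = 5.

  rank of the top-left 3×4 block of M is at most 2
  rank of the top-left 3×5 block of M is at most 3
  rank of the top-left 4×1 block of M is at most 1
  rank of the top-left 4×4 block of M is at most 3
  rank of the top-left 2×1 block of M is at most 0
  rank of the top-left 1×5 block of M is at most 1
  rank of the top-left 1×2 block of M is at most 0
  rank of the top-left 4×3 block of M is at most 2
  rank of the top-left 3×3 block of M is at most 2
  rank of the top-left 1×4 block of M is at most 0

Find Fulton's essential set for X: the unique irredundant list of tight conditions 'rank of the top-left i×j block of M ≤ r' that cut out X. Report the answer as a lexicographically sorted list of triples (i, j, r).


Recovering R(i,j) via the rank-extension bound from the 10 conditions:

  row 1: 0 | 0 | 0 | 0 | 1
  row 2: 0 | 1 | 1 | 1 | 2
  row 3: 1 | 2 | 2 | 2 | 3
  row 4: 1 | 2 | 2 | 3 | 4
  row 5: 1 | 2 | 3 | 4 | 5

so w = (5, 2, 1, 4, 3).

|D(w)|=6, |Ess(w)|=3:

[(1, 4, 0), (2, 1, 0), (4, 3, 2)]


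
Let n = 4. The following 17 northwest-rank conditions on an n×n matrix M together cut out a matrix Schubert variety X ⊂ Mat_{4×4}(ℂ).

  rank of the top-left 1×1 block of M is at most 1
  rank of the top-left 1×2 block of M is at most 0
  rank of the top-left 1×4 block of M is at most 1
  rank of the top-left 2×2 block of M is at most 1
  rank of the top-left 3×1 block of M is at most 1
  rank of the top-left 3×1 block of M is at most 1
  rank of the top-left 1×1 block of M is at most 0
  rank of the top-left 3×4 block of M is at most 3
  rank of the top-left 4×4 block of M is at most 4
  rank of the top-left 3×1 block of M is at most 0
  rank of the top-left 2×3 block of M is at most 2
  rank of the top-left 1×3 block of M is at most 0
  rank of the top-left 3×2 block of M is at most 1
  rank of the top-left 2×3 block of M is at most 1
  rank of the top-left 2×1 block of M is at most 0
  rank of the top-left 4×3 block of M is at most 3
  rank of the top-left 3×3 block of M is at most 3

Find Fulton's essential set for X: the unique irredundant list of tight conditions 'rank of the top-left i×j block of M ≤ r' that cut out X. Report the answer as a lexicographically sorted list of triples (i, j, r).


Recovering R(i,j) via the rank-extension bound from the 17 conditions:

  i=1: 0 0 0 1
  i=2: 0 1 1 2
  i=3: 0 1 2 3
  i=4: 1 2 3 4

so w = (4, 2, 3, 1).

2 SE-corners of the 5-cell Rothe diagram give Ess(w):

[(1, 3, 0), (3, 1, 0)]


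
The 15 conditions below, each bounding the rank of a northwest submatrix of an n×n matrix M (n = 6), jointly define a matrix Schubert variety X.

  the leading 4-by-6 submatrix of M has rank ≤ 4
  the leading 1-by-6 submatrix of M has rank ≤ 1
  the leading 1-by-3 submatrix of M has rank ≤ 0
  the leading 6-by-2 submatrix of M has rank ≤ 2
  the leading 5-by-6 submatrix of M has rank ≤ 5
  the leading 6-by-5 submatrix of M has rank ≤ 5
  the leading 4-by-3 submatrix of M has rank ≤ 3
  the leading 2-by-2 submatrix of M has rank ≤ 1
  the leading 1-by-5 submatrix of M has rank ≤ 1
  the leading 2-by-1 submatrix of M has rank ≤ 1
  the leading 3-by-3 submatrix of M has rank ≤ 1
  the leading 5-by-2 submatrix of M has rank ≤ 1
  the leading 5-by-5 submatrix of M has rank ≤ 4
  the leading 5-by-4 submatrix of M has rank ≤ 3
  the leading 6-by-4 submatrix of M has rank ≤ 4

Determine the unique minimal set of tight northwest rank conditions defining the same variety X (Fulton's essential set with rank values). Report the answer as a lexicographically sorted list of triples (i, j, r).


Computing R[i][j] = min implied NW-rank bound (n=6, 15 conditions):

  i=1: 0 0 0 1 1 1
  i=2: 1 1 1 2 2 2
  i=3: 1 1 1 2 3 3
  i=4: 1 1 2 3 4 4
  i=5: 1 1 2 3 4 5
  i=6: 1 2 3 4 5 6

second differences of R give the permutation w = (4, 1, 5, 3, 6, 2).

|D(w)|=7, |Ess(w)|=3:

[(1, 3, 0), (3, 3, 1), (5, 2, 1)]


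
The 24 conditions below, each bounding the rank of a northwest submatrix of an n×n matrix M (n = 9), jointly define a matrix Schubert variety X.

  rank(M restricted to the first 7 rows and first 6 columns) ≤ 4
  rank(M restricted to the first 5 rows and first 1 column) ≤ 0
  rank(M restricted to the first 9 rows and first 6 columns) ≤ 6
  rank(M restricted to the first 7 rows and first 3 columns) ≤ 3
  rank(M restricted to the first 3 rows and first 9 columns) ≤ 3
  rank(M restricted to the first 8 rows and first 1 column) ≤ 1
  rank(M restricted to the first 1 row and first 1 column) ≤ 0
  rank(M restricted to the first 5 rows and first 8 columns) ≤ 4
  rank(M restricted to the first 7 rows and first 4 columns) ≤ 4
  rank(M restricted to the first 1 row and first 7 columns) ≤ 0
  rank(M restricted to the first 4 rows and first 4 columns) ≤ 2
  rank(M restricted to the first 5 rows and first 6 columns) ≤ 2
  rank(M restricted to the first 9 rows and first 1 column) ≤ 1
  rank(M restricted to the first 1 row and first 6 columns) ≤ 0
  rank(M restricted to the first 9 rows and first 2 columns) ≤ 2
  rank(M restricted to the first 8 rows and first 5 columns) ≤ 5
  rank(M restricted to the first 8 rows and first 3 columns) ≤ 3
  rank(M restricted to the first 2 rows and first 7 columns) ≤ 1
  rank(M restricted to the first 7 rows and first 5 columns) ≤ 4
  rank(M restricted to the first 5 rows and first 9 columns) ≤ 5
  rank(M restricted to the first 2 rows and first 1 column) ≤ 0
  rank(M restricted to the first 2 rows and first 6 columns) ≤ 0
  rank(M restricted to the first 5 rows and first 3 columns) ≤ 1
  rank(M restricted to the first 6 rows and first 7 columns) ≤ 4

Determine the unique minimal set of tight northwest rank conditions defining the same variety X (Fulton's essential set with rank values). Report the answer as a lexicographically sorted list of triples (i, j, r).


Computing R[i][j] = min implied NW-rank bound (n=9, 24 conditions):

  R[1]: 0  0  0  0  0  0  0  1  1
  R[2]: 0  0  0  0  0  0  1  2  2
  R[3]: 0  1  1  1  1  1  2  3  3
  R[4]: 0  1  1  2  2  2  3  4  4
  R[5]: 0  1  1  2  2  2  3  4  5
  R[6]: 1  2  2  3  3  3  4  5  6
  R[7]: 1  2  3  4  4  4  5  6  7
  R[8]: 1  2  3  4  5  5  6  7  8
  R[9]: 1  2  3  4  5  6  7  8  9

giving w = (8, 7, 2, 4, 9, 1, 3, 5, 6) via Δ²R.

ℓ(w)=20; the 5 essential cells (i,j,r):

[(1, 7, 0), (2, 6, 0), (5, 1, 0), (5, 3, 1), (5, 6, 2)]


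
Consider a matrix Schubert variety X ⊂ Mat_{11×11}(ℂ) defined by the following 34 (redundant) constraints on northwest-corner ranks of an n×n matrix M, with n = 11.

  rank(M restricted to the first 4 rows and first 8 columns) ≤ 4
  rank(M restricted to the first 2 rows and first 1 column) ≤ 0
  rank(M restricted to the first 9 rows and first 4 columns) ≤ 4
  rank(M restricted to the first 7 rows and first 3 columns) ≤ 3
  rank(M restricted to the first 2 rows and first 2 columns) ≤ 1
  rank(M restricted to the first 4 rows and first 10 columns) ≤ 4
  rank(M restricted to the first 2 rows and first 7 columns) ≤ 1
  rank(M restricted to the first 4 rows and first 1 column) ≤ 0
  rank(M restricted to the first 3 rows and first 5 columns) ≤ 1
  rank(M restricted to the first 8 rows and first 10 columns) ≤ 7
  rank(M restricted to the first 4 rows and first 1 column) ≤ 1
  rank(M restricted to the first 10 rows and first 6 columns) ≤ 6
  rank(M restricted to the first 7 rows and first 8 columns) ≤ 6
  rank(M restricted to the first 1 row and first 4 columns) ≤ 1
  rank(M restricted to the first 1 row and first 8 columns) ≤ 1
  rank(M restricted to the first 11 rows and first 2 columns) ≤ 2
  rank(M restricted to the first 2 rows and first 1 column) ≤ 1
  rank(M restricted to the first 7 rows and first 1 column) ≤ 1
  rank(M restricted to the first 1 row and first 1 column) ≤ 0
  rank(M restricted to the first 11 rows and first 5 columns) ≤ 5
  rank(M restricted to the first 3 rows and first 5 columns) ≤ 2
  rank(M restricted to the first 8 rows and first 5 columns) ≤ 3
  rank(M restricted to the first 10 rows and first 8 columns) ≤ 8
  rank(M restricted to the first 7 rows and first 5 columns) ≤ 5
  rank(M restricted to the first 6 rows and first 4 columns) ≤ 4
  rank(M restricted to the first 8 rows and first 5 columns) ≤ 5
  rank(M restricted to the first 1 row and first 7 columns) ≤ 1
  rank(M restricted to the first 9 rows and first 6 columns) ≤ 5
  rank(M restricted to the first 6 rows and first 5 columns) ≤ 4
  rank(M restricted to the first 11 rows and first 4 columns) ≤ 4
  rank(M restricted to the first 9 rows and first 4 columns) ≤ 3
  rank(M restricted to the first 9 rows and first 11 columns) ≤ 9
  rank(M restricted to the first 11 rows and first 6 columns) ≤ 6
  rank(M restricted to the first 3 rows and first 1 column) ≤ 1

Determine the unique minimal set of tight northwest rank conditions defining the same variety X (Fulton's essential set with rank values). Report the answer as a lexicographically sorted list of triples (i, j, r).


Reconstructing r_w from the 34 given conditions:

  0, 1, 1, 1, 1, 1, 1, 1, 1, 1, 1
  0, 1, 1, 1, 1, 1, 1, 2, 2, 2, 2
  0, 1, 1, 1, 1, 2, 2, 3, 3, 3, 3
  0, 1, 2, 2, 2, 3, 3, 4, 4, 4, 4
  1, 2, 3, 3, 3, 4, 4, 5, 5, 5, 5
  1, 2, 3, 3, 3, 4, 5, 6, 6, 6, 6
  1, 2, 3, 3, 3, 4, 5, 6, 7, 7, 7
  1, 2, 3, 3, 3, 4, 5, 6, 7, 7, 8
  1, 2, 3, 3, 4, 5, 6, 7, 8, 8, 9
  1, 2, 3, 4, 5, 6, 7, 8, 9, 9, 10
  1, 2, 3, 4, 5, 6, 7, 8, 9, 10, 11

giving w = (2, 8, 6, 3, 1, 7, 9, 11, 5, 4, 10) via Δ²R.

D(w) has 20 cells with 6 SE-corners; essential set:

[(2, 7, 1), (3, 5, 1), (4, 1, 0), (8, 5, 3), (8, 10, 7), (9, 4, 3)]
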